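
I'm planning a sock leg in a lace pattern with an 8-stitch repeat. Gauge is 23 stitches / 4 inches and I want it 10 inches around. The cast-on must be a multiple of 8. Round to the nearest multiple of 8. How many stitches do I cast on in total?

23 / 4 = 5.75 sts per inch.
10 × 5.75 = 57.50 sts.
Nearest multiple of 8: 56.

CO 56 sts.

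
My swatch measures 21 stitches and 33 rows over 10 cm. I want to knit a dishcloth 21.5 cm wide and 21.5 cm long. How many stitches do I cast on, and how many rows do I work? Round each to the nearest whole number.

Stitch gauge = 21/10 = 2.1 sts/cm; 21.5 × 2.1 = 45.15 → 45 sts.
Row gauge = 33/10 = 3.3 rows/cm; 21.5 × 3.3 = 70.95 → 71 rows.

Cast on 45 stitches and work 71 rows.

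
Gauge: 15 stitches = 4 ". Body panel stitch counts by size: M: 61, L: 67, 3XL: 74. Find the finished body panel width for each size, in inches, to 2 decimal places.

15/4 = 3.75 sts per in.
M: 61 / 3.75 = 16.267 → 16.27 in.
L: 67 / 3.75 = 17.867 → 17.87 in.
3XL: 74 / 3.75 = 19.733 → 19.73 in.

M 16.27 inches; L 17.87 inches; 3XL 19.73 inches.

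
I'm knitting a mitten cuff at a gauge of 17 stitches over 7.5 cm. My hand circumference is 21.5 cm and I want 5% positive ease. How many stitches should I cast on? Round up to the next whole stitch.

52 stitches.

Finished = 21.5 × 1.05 = 22.57 cm.
17 / 7.5 = 2.267 sts per cm.
22.57 × 2.267 = 51.17 sts.
→ 52 sts.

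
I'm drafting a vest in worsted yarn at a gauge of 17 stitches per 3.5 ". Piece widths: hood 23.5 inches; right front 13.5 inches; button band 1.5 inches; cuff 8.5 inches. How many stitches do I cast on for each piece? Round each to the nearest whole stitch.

hood 114; right front 66; button band 7; cuff 41.

Rate = 17/3.5 = 4.857 sts per in.
hood: 23.5 × 4.857 = 114.14 → 114.
right front: 13.5 × 4.857 = 65.57 → 66.
button band: 1.5 × 4.857 = 7.29 → 7.
cuff: 8.5 × 4.857 = 41.29 → 41.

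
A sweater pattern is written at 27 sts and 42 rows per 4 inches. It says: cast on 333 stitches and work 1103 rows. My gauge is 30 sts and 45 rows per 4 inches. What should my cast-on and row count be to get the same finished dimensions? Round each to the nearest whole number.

Cast on 370 stitches; work 1182 rows.

Stitches: 333 × 30/27 = 370.00 → 370.
Rows: 1103 × 45/42 = 1181.79 → 1182.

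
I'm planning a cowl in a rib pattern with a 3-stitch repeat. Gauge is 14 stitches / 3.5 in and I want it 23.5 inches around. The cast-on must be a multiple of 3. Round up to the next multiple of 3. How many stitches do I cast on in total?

CO 96 sts.

14 / 3.5 = 4 sts per inch.
23.5 × 4 = 94.00 sts.
Next multiple of 3: 96.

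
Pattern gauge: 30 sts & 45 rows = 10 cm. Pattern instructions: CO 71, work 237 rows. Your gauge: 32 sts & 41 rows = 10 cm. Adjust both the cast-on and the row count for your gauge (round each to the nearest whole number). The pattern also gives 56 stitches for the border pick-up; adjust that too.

Stitches: 71 × 32/30 = 75.73 → 76.
Rows: 237 × 41/45 = 215.93 → 216.
border pick-up: 56 × 32/30 = 59.73 → 60.

Cast on 76 stitches; work 216 rows; border pick-up 60 stitches.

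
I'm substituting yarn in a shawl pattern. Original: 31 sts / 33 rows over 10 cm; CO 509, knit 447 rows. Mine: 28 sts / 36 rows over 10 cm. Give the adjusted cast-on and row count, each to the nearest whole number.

Stitches: 509 × 28/31 = 459.74 → 460.
Rows: 447 × 36/33 = 487.64 → 488.

Cast on 460 stitches; work 488 rows.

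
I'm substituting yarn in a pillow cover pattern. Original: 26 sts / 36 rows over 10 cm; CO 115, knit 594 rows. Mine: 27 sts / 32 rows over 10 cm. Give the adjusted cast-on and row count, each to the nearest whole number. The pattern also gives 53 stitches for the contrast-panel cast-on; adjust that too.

Stitches: 115 × 27/26 = 119.42 → 119.
Rows: 594 × 32/36 = 528.00 → 528.
contrast-panel cast-on: 53 × 27/26 = 55.04 → 55.

Cast on 119 stitches; work 528 rows; contrast-panel cast-on 55 stitches.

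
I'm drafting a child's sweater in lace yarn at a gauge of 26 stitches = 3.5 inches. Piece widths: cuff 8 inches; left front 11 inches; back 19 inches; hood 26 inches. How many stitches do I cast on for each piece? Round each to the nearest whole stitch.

cuff 59; left front 82; back 141; hood 193.

Rate = 26/3.5 = 7.429 sts per in.
cuff: 8 × 7.429 = 59.43 → 59.
left front: 11 × 7.429 = 81.71 → 82.
back: 19 × 7.429 = 141.14 → 141.
hood: 26 × 7.429 = 193.14 → 193.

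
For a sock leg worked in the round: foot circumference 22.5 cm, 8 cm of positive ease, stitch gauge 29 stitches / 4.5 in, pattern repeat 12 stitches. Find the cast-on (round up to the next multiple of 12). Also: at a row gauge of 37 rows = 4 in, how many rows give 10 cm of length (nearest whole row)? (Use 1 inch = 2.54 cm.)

Cast on 84 stitches; work 36 rows.

Finished = 22.5 + 8 = 30.5 cm.
30.5 cm × 1/2.54 = 12.01 inches.
29/4.5 = 6.444 sts per in; 12.01 × 6.444 = 77.38 sts.
Next multiple of 12 → 84.
10 cm = 3.94 inches; × 9.25 = 36.42 → 36 rows.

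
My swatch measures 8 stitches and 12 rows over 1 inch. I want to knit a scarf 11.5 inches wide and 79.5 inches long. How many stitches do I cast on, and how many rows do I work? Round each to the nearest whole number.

Stitch gauge = 8/1 = 8 sts/in; 11.5 × 8 = 92.00 → 92 sts.
Row gauge = 12/1 = 12 rows/in; 79.5 × 12 = 954.00 → 954 rows.

Cast on 92 stitches and work 954 rows.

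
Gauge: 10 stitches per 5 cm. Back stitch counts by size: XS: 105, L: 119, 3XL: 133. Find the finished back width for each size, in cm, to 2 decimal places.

XS 52.50 cm; L 59.50 cm; 3XL 66.50 cm.

10/5 = 2 sts per cm.
XS: 105 / 2 = 52.500 → 52.50 cm.
L: 119 / 2 = 59.500 → 59.50 cm.
3XL: 133 / 2 = 66.500 → 66.50 cm.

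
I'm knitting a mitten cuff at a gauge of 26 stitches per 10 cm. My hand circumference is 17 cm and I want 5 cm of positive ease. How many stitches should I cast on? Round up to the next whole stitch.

Cast on 58 stitches.

Finished = 17 + 5 = 22 cm.
26 / 10 = 2.6 sts per cm.
22.00 × 2.6 = 57.20 sts.
→ 58 sts.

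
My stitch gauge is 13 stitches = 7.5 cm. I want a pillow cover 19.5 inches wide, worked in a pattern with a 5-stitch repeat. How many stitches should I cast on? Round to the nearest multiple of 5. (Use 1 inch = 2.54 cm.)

19.5 in = 19.5 × 2.54 = 49.53 cm.
13 / 7.5 = 1.733 sts/cm.
49.53 × 1.733 = 85.85 sts.
→ 85.

85 stitches.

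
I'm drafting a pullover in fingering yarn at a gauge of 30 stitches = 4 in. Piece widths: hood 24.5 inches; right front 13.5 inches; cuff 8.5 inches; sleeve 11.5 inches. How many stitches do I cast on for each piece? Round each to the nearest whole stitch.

Rate = 30/4 = 7.5 sts per in.
hood: 24.5 × 7.5 = 183.75 → 184.
right front: 13.5 × 7.5 = 101.25 → 101.
cuff: 8.5 × 7.5 = 63.75 → 64.
sleeve: 11.5 × 7.5 = 86.25 → 86.

hood 184; right front 101; cuff 64; sleeve 86.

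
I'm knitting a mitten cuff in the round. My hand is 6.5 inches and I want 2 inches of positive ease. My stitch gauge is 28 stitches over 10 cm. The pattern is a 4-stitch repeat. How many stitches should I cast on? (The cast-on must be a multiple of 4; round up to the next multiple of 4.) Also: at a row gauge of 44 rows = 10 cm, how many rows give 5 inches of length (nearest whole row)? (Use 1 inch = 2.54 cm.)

Finished = 6.5 + 2 = 8.5 inches.
8.5 inches × 2.54 = 21.59 cm.
28/10 = 2.8 sts per cm; 21.59 × 2.8 = 60.45 sts.
Next multiple of 4 → 64.
5 inches = 12.70 cm; × 4.4 = 55.88 → 56 rows.

Cast on 64 stitches; work 56 rows.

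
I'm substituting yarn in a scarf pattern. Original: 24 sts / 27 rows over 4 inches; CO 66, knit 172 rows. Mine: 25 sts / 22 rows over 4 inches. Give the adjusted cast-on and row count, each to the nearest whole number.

Stitches: 66 × 25/24 = 68.75 → 69.
Rows: 172 × 22/27 = 140.15 → 140.

Cast on 69 stitches; work 140 rows.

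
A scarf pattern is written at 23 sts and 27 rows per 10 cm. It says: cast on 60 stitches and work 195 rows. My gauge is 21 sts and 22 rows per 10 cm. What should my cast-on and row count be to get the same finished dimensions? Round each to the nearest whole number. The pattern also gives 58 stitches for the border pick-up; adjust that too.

Stitches: 60 × 21/23 = 54.78 → 55.
Rows: 195 × 22/27 = 158.89 → 159.
border pick-up: 58 × 21/23 = 52.96 → 53.

Cast on 55 stitches; work 159 rows; border pick-up 53 stitches.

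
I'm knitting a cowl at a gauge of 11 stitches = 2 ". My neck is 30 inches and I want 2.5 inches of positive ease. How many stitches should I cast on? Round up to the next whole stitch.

Finished = 30 + 2.5 = 32.5 in.
11 / 2 = 5.5 sts per inch.
32.50 × 5.5 = 178.75 sts.
→ 179 sts.

179 stitches.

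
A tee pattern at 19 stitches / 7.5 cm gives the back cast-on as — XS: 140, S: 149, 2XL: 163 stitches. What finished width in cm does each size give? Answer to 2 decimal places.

XS 55.26 cm; S 58.82 cm; 2XL 64.34 cm.

19/7.5 = 2.533 sts per cm.
XS: 140 / 2.533 = 55.263 → 55.26 cm.
S: 149 / 2.533 = 58.816 → 58.82 cm.
2XL: 163 / 2.533 = 64.342 → 64.34 cm.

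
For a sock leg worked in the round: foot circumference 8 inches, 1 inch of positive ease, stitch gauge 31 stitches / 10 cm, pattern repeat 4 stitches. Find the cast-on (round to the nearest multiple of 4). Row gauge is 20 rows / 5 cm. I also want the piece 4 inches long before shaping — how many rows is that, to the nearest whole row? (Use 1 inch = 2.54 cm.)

Finished = 8 + 1 = 9 inches.
9 inches × 2.54 = 22.86 cm.
31/10 = 3.1 sts per cm; 22.86 × 3.1 = 70.87 sts.
Nearest multiple of 4 → 72.
4 inches = 10.16 cm; × 4 = 40.64 → 41 rows.

Cast on 72 stitches; work 41 rows.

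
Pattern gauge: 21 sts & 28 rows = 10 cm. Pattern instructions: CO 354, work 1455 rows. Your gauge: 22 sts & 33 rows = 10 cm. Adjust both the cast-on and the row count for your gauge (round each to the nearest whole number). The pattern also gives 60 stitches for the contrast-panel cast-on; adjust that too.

Stitches: 354 × 22/21 = 370.86 → 371.
Rows: 1455 × 33/28 = 1714.82 → 1715.
contrast-panel cast-on: 60 × 22/21 = 62.86 → 63.

Cast on 371 stitches; work 1715 rows; contrast-panel cast-on 63 stitches.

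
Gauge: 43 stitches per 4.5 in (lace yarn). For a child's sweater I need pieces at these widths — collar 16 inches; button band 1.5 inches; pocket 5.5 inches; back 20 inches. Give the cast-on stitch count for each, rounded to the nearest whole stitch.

collar 153; button band 14; pocket 53; back 191.

Rate = 43/4.5 = 9.556 sts per in.
collar: 16 × 9.556 = 152.89 → 153.
button band: 1.5 × 9.556 = 14.33 → 14.
pocket: 5.5 × 9.556 = 52.56 → 53.
back: 20 × 9.556 = 191.11 → 191.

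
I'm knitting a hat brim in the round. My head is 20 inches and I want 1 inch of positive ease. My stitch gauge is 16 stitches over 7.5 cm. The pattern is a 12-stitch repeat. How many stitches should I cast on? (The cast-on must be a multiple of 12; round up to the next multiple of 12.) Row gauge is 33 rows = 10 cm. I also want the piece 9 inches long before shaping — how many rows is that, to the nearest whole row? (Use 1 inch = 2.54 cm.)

Cast on 120 stitches; work 75 rows.

Finished = 20 + 1 = 21 inches.
21 inches × 2.54 = 53.34 cm.
16/7.5 = 2.133 sts per cm; 53.34 × 2.133 = 113.79 sts.
Next multiple of 12 → 120.
9 inches = 22.86 cm; × 3.3 = 75.44 → 75 rows.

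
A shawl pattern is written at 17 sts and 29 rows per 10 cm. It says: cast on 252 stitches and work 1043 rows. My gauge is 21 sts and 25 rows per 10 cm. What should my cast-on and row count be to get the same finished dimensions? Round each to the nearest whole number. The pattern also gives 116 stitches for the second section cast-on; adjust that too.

Stitches: 252 × 21/17 = 311.29 → 311.
Rows: 1043 × 25/29 = 899.14 → 899.
second section cast-on: 116 × 21/17 = 143.29 → 143.

Cast on 311 stitches; work 899 rows; second section cast-on 143 stitches.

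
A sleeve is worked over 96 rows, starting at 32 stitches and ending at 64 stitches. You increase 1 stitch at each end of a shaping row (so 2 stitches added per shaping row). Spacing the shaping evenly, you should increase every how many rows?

Increase every 6th row.

Stitches to add: |64 − 32| = 32.
Shaping rows needed: 32 / 2 = 16.
96 rows / 16 = every 6 rows.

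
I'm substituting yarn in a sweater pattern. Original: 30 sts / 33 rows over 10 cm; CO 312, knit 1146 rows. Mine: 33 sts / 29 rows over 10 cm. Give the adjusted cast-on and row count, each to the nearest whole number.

Stitches: 312 × 33/30 = 343.20 → 343.
Rows: 1146 × 29/33 = 1007.09 → 1007.

Cast on 343 stitches; work 1007 rows.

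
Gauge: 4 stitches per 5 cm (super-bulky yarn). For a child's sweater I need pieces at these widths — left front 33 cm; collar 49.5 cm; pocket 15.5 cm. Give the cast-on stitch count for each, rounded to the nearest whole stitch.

Rate = 4/5 = 0.8 sts per cm.
left front: 33 × 0.8 = 26.40 → 26.
collar: 49.5 × 0.8 = 39.60 → 40.
pocket: 15.5 × 0.8 = 12.40 → 12.

left front 26; collar 40; pocket 12.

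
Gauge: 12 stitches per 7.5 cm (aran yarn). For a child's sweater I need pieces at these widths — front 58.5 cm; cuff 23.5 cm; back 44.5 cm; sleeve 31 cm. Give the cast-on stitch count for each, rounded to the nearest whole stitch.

Rate = 12/7.5 = 1.6 sts per cm.
front: 58.5 × 1.6 = 93.60 → 94.
cuff: 23.5 × 1.6 = 37.60 → 38.
back: 44.5 × 1.6 = 71.20 → 71.
sleeve: 31 × 1.6 = 49.60 → 50.

front 94; cuff 38; back 71; sleeve 50.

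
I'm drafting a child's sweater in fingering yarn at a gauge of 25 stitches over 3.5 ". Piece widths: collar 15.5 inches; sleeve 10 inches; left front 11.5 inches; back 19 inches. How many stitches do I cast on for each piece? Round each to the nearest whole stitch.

collar 111; sleeve 71; left front 82; back 136.

Rate = 25/3.5 = 7.143 sts per in.
collar: 15.5 × 7.143 = 110.71 → 111.
sleeve: 10 × 7.143 = 71.43 → 71.
left front: 11.5 × 7.143 = 82.14 → 82.
back: 19 × 7.143 = 135.71 → 136.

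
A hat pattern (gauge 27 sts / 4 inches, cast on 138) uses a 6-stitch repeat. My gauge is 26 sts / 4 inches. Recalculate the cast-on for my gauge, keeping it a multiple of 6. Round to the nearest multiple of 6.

132 stitches.

138 × 26 / 27 = 132.89.
Nearest multiple of 6: 132.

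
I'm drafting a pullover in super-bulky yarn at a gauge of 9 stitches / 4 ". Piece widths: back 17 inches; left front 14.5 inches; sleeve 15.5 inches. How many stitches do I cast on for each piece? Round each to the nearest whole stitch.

Rate = 9/4 = 2.25 sts per in.
back: 17 × 2.25 = 38.25 → 38.
left front: 14.5 × 2.25 = 32.62 → 33.
sleeve: 15.5 × 2.25 = 34.88 → 35.

back 38; left front 33; sleeve 35.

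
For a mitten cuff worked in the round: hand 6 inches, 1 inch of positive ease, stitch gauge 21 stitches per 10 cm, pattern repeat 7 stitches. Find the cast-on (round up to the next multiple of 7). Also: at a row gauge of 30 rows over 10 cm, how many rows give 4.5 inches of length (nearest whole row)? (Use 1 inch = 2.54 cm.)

Cast on 42 stitches; work 34 rows.

Finished = 6 + 1 = 7 inches.
7 inches × 2.54 = 17.78 cm.
21/10 = 2.1 sts per cm; 17.78 × 2.1 = 37.34 sts.
Next multiple of 7 → 42.
4.5 inches = 11.43 cm; × 3 = 34.29 → 34 rows.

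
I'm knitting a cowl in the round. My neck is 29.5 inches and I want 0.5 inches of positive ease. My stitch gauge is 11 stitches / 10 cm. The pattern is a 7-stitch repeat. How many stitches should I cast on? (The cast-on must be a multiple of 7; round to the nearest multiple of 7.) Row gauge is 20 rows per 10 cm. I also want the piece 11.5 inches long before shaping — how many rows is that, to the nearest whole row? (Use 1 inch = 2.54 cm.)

Finished = 29.5 + 0.5 = 30 inches.
30 inches × 2.54 = 76.20 cm.
11/10 = 1.1 sts per cm; 76.20 × 1.1 = 83.82 sts.
Nearest multiple of 7 → 84.
11.5 inches = 29.21 cm; × 2 = 58.42 → 58 rows.

Cast on 84 stitches; work 58 rows.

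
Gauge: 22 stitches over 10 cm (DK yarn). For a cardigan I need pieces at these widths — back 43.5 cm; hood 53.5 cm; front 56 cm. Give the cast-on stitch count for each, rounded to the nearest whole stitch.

Rate = 22/10 = 2.2 sts per cm.
back: 43.5 × 2.2 = 95.70 → 96.
hood: 53.5 × 2.2 = 117.70 → 118.
front: 56 × 2.2 = 123.20 → 123.

back 96; hood 118; front 123.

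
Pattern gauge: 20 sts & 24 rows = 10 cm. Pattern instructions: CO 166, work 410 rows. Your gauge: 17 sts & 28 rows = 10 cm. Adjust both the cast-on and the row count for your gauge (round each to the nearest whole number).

Cast on 141 stitches; work 478 rows.

Stitches: 166 × 17/20 = 141.10 → 141.
Rows: 410 × 28/24 = 478.33 → 478.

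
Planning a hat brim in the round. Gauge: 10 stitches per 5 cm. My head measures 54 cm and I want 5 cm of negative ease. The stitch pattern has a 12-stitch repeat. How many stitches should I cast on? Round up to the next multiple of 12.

Cast on 108 stitches.

Finished = 54 − 5 = 49 cm.
10 / 5 = 2 sts/cm.
49 × 2 = 98.00 sts.
Next multiple of 12: 108.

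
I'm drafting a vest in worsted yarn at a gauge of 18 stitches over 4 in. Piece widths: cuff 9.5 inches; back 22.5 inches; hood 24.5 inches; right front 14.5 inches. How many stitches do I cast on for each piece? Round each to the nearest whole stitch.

cuff 43; back 101; hood 110; right front 65.

Rate = 18/4 = 4.5 sts per in.
cuff: 9.5 × 4.5 = 42.75 → 43.
back: 22.5 × 4.5 = 101.25 → 101.
hood: 24.5 × 4.5 = 110.25 → 110.
right front: 14.5 × 4.5 = 65.25 → 65.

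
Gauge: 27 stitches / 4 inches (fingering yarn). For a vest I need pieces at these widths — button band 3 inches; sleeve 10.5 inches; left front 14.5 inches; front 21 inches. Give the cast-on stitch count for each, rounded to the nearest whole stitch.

Rate = 27/4 = 6.75 sts per in.
button band: 3 × 6.75 = 20.25 → 20.
sleeve: 10.5 × 6.75 = 70.88 → 71.
left front: 14.5 × 6.75 = 97.88 → 98.
front: 21 × 6.75 = 141.75 → 142.

button band 20; sleeve 71; left front 98; front 142.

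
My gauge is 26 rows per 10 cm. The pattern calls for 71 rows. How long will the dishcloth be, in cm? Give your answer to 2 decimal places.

26 rows / 10 cm = 2.6 rows per cm.
71 / 2.6 = 27.308 cm.

27.31 cm.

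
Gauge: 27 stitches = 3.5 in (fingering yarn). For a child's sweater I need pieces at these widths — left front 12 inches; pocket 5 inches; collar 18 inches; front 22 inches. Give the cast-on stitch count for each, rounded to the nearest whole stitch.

left front 93; pocket 39; collar 139; front 170.

Rate = 27/3.5 = 7.714 sts per in.
left front: 12 × 7.714 = 92.57 → 93.
pocket: 5 × 7.714 = 38.57 → 39.
collar: 18 × 7.714 = 138.86 → 139.
front: 22 × 7.714 = 169.71 → 170.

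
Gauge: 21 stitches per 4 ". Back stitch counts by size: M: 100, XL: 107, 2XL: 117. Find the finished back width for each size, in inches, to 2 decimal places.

21/4 = 5.25 sts per in.
M: 100 / 5.25 = 19.048 → 19.05 in.
XL: 107 / 5.25 = 20.381 → 20.38 in.
2XL: 117 / 5.25 = 22.286 → 22.29 in.

M 19.05 inches; XL 20.38 inches; 2XL 22.29 inches.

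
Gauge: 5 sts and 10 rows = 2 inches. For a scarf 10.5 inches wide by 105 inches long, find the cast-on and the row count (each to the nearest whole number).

Stitch gauge = 5/2 = 2.5 sts/in; 10.5 × 2.5 = 26.25 → 26 sts.
Row gauge = 10/2 = 5 rows/in; 105 × 5 = 525.00 → 525 rows.

Cast on 26 stitches and work 525 rows.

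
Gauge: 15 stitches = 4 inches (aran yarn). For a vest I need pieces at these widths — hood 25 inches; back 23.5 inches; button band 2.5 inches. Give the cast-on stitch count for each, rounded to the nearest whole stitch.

Rate = 15/4 = 3.75 sts per in.
hood: 25 × 3.75 = 93.75 → 94.
back: 23.5 × 3.75 = 88.12 → 88.
button band: 2.5 × 3.75 = 9.38 → 9.

hood 94; back 88; button band 9.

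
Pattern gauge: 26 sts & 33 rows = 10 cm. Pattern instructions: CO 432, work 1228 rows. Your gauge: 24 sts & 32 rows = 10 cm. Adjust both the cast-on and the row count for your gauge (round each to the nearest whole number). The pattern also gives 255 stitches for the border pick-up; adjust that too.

Stitches: 432 × 24/26 = 398.77 → 399.
Rows: 1228 × 32/33 = 1190.79 → 1191.
border pick-up: 255 × 24/26 = 235.38 → 235.

Cast on 399 stitches; work 1191 rows; border pick-up 235 stitches.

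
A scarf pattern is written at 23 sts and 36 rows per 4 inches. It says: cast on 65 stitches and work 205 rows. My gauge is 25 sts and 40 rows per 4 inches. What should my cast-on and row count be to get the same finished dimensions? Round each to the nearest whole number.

Stitches: 65 × 25/23 = 70.65 → 71.
Rows: 205 × 40/36 = 227.78 → 228.

Cast on 71 stitches; work 228 rows.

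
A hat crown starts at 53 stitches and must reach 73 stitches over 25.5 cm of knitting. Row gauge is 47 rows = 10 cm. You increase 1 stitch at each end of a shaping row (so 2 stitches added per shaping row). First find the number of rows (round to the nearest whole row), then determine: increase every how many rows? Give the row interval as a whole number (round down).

Increase every 12th row.

Rows = 25.5 × 4.7 = 119.8 → 120 rows.
Stitches to add: 20 → 10 shaping rows (at 2 st each).
120 / 10 = 12.00 → every 12 rows.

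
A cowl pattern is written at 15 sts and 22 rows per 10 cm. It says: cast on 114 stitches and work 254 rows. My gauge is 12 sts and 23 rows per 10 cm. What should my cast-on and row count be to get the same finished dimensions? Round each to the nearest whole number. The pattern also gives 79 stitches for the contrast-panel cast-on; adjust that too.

Stitches: 114 × 12/15 = 91.20 → 91.
Rows: 254 × 23/22 = 265.55 → 266.
contrast-panel cast-on: 79 × 12/15 = 63.20 → 63.

Cast on 91 stitches; work 266 rows; contrast-panel cast-on 63 stitches.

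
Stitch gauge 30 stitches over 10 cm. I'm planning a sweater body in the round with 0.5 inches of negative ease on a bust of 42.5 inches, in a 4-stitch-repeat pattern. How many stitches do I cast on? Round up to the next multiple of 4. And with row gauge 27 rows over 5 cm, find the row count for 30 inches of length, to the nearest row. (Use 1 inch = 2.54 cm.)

Finished = 42.5 − 0.5 = 42 inches.
42 inches × 2.54 = 106.68 cm.
30/10 = 3 sts per cm; 106.68 × 3 = 320.04 sts.
Next multiple of 4 → 324.
30 inches = 76.20 cm; × 5.4 = 411.48 → 411 rows.

Cast on 324 stitches; work 411 rows.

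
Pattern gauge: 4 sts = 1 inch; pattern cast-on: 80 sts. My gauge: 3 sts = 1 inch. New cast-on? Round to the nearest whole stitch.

Scale factor = 3 / 4 = 0.750.
80 × 3 / 4 = 60.00 sts.

60 stitches.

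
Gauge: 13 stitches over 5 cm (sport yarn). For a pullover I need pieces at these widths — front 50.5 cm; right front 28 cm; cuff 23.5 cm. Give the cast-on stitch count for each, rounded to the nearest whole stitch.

Rate = 13/5 = 2.6 sts per cm.
front: 50.5 × 2.6 = 131.30 → 131.
right front: 28 × 2.6 = 72.80 → 73.
cuff: 23.5 × 2.6 = 61.10 → 61.

front 131; right front 73; cuff 61.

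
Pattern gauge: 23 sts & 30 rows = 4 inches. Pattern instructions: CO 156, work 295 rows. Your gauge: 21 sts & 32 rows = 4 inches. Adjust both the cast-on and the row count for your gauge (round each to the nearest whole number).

Cast on 142 stitches; work 315 rows.

Stitches: 156 × 21/23 = 142.43 → 142.
Rows: 295 × 32/30 = 314.67 → 315.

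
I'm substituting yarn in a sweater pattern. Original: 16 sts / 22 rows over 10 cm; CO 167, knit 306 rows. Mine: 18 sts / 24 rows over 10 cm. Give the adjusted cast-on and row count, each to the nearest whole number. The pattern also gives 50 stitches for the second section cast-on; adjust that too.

Cast on 188 stitches; work 334 rows; second section cast-on 56 stitches.

Stitches: 167 × 18/16 = 187.88 → 188.
Rows: 306 × 24/22 = 333.82 → 334.
second section cast-on: 50 × 18/16 = 56.25 → 56.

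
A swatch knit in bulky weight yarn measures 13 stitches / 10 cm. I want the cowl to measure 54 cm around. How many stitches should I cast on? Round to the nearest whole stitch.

13 stitches / 10 cm = 1.3 stitches per cm.
54 × 1.3 = 70.20 stitches.
Round to nearest → 70.

Cast on 70 stitches.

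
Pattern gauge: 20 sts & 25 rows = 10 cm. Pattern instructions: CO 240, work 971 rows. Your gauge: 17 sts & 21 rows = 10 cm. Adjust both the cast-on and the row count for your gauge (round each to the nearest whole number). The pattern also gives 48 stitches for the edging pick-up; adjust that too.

Stitches: 240 × 17/20 = 204.00 → 204.
Rows: 971 × 21/25 = 815.64 → 816.
edging pick-up: 48 × 17/20 = 40.80 → 41.

Cast on 204 stitches; work 816 rows; edging pick-up 41 stitches.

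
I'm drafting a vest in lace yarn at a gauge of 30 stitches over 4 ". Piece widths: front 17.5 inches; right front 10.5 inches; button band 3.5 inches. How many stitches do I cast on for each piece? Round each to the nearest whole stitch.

Rate = 30/4 = 7.5 sts per in.
front: 17.5 × 7.5 = 131.25 → 131.
right front: 10.5 × 7.5 = 78.75 → 79.
button band: 3.5 × 7.5 = 26.25 → 26.

front 131; right front 79; button band 26.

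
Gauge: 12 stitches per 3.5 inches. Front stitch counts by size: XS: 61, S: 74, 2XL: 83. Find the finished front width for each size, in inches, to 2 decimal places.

12/3.5 = 3.429 sts per in.
XS: 61 / 3.429 = 17.792 → 17.79 in.
S: 74 / 3.429 = 21.583 → 21.58 in.
2XL: 83 / 3.429 = 24.208 → 24.21 in.

XS 17.79 inches; S 21.58 inches; 2XL 24.21 inches.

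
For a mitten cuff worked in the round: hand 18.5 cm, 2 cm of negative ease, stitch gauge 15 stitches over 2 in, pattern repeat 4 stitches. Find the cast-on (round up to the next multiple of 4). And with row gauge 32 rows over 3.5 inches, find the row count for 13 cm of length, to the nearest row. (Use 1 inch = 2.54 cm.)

Cast on 52 stitches; work 47 rows.

Finished = 18.5 − 2 = 16.5 cm.
16.5 cm × 1/2.54 = 6.50 inches.
15/2 = 7.5 sts per in; 6.50 × 7.5 = 48.72 sts.
Next multiple of 4 → 52.
13 cm = 5.12 inches; × 9.143 = 46.79 → 47 rows.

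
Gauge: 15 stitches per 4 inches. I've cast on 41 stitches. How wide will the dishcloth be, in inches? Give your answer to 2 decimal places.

10.93 inches.

15 stitches / 4 inch = 3.75 stitches per inch.
41 / 3.75 = 10.933 inches.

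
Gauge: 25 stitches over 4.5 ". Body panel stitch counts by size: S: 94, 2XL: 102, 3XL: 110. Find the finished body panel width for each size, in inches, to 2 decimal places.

25/4.5 = 5.556 sts per in.
S: 94 / 5.556 = 16.920 → 16.92 in.
2XL: 102 / 5.556 = 18.360 → 18.36 in.
3XL: 110 / 5.556 = 19.800 → 19.80 in.

S 16.92 inches; 2XL 18.36 inches; 3XL 19.80 inches.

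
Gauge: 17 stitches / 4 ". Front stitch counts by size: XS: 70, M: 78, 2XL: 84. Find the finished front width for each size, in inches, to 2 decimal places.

17/4 = 4.25 sts per in.
XS: 70 / 4.25 = 16.471 → 16.47 in.
M: 78 / 4.25 = 18.353 → 18.35 in.
2XL: 84 / 4.25 = 19.765 → 19.76 in.

XS 16.47 inches; M 18.35 inches; 2XL 19.76 inches.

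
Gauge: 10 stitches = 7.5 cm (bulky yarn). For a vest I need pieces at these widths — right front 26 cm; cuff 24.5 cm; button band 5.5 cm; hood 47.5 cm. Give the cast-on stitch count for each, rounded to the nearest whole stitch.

right front 35; cuff 33; button band 7; hood 63.

Rate = 10/7.5 = 1.333 sts per cm.
right front: 26 × 1.333 = 34.67 → 35.
cuff: 24.5 × 1.333 = 32.67 → 33.
button band: 5.5 × 1.333 = 7.33 → 7.
hood: 47.5 × 1.333 = 63.33 → 63.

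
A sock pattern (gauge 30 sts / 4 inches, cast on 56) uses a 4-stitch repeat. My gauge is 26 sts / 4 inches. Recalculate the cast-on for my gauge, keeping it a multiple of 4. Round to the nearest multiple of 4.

48 stitches.

56 × 26 / 30 = 48.53.
Nearest multiple of 4: 48.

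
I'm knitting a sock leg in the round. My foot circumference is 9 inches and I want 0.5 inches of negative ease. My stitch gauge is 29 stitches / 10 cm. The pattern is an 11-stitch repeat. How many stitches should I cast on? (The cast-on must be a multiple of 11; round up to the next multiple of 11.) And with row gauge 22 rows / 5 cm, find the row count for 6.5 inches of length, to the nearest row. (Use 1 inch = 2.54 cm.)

Finished = 9 − 0.5 = 8.5 inches.
8.5 inches × 2.54 = 21.59 cm.
29/10 = 2.9 sts per cm; 21.59 × 2.9 = 62.61 sts.
Next multiple of 11 → 66.
6.5 inches = 16.51 cm; × 4.4 = 72.64 → 73 rows.

Cast on 66 stitches; work 73 rows.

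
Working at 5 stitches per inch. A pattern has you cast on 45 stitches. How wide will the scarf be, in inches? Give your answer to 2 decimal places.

9.00 inches.

5 stitches / 1 inch = 5 stitches per inch.
45 / 5 = 9.000 inches.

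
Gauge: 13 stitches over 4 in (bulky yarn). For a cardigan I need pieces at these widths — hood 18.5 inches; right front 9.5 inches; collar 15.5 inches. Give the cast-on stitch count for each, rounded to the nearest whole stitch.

hood 60; right front 31; collar 50.

Rate = 13/4 = 3.25 sts per in.
hood: 18.5 × 3.25 = 60.12 → 60.
right front: 9.5 × 3.25 = 30.88 → 31.
collar: 15.5 × 3.25 = 50.38 → 50.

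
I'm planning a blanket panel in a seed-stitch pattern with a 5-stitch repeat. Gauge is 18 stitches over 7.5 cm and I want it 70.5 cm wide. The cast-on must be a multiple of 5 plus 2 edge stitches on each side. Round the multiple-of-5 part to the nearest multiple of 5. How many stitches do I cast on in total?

18 / 7.5 = 2.4 sts per cm.
70.5 × 2.4 = 169.20 sts.
Less 4 edge sts → 165.20 for the repeat.
Nearest multiple of 5: 165.
Add back 4 edge sts → 169.

CO 169 sts.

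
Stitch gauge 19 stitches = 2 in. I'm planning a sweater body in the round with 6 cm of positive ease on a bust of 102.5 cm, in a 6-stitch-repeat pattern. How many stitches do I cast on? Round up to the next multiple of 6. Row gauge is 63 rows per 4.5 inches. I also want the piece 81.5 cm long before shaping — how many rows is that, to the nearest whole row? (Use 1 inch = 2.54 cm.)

Cast on 408 stitches; work 449 rows.

Finished = 102.5 + 6 = 108.5 cm.
108.5 cm × 1/2.54 = 42.72 inches.
19/2 = 9.5 sts per in; 42.72 × 9.5 = 405.81 sts.
Next multiple of 6 → 408.
81.5 cm = 32.09 inches; × 14 = 449.21 → 449 rows.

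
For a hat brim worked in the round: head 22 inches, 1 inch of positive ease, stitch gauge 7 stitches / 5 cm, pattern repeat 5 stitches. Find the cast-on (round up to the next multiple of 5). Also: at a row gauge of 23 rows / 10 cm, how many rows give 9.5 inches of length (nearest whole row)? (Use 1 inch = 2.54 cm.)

Finished = 22 + 1 = 23 inches.
23 inches × 2.54 = 58.42 cm.
7/5 = 1.4 sts per cm; 58.42 × 1.4 = 81.79 sts.
Next multiple of 5 → 85.
9.5 inches = 24.13 cm; × 2.3 = 55.50 → 55 rows.

Cast on 85 stitches; work 55 rows.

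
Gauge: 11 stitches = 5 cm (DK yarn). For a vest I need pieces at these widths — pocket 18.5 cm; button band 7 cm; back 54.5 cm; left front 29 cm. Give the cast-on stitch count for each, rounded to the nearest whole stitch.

Rate = 11/5 = 2.2 sts per cm.
pocket: 18.5 × 2.2 = 40.70 → 41.
button band: 7 × 2.2 = 15.40 → 15.
back: 54.5 × 2.2 = 119.90 → 120.
left front: 29 × 2.2 = 63.80 → 64.

pocket 41; button band 15; back 120; left front 64.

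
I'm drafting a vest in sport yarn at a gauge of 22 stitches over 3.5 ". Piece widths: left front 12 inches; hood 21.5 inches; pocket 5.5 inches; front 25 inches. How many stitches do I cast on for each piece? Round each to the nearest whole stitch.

left front 75; hood 135; pocket 35; front 157.

Rate = 22/3.5 = 6.286 sts per in.
left front: 12 × 6.286 = 75.43 → 75.
hood: 21.5 × 6.286 = 135.14 → 135.
pocket: 5.5 × 6.286 = 34.57 → 35.
front: 25 × 6.286 = 157.14 → 157.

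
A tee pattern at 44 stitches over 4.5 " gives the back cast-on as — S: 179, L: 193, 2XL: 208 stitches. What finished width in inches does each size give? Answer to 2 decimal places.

S 18.31 inches; L 19.74 inches; 2XL 21.27 inches.

44/4.5 = 9.778 sts per in.
S: 179 / 9.778 = 18.307 → 18.31 in.
L: 193 / 9.778 = 19.739 → 19.74 in.
2XL: 208 / 9.778 = 21.273 → 21.27 in.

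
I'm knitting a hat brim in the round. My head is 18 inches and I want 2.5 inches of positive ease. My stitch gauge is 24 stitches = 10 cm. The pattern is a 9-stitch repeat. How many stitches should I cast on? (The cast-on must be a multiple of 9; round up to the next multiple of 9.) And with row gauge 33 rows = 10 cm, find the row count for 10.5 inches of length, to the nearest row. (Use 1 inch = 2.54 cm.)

Cast on 126 stitches; work 88 rows.

Finished = 18 + 2.5 = 20.5 inches.
20.5 inches × 2.54 = 52.07 cm.
24/10 = 2.4 sts per cm; 52.07 × 2.4 = 124.97 sts.
Next multiple of 9 → 126.
10.5 inches = 26.67 cm; × 3.3 = 88.01 → 88 rows.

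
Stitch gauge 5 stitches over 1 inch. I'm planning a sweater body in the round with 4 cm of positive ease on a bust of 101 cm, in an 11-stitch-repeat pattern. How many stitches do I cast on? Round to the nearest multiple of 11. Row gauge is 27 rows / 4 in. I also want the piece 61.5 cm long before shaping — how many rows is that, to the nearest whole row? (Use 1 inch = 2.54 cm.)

Cast on 209 stitches; work 163 rows.

Finished = 101 + 4 = 105 cm.
105 cm × 1/2.54 = 41.34 inches.
5/1 = 5 sts per in; 41.34 × 5 = 206.69 sts.
Nearest multiple of 11 → 209.
61.5 cm = 24.21 inches; × 6.75 = 163.44 → 163 rows.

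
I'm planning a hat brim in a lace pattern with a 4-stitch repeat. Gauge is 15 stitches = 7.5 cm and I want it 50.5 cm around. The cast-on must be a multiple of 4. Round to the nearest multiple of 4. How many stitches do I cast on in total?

15 / 7.5 = 2 sts per cm.
50.5 × 2 = 101.00 sts.
Nearest multiple of 4: 100.

Cast on 100 stitches.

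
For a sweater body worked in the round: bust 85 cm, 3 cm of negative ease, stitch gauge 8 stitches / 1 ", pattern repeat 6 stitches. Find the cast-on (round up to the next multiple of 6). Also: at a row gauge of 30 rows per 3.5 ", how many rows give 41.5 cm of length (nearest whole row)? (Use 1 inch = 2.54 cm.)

Cast on 264 stitches; work 140 rows.

Finished = 85 − 3 = 82 cm.
82 cm × 1/2.54 = 32.28 inches.
8/1 = 8 sts per in; 32.28 × 8 = 258.27 sts.
Next multiple of 6 → 264.
41.5 cm = 16.34 inches; × 8.571 = 140.04 → 140 rows.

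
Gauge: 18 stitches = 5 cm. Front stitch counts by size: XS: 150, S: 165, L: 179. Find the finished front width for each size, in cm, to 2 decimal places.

XS 41.67 cm; S 45.83 cm; L 49.72 cm.

18/5 = 3.6 sts per cm.
XS: 150 / 3.6 = 41.667 → 41.67 cm.
S: 165 / 3.6 = 45.833 → 45.83 cm.
L: 179 / 3.6 = 49.722 → 49.72 cm.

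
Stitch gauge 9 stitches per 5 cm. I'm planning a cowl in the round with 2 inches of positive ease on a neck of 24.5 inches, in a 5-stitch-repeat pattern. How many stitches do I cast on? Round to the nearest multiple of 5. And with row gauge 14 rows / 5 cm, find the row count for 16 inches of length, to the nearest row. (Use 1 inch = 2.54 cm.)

Finished = 24.5 + 2 = 26.5 inches.
26.5 inches × 2.54 = 67.31 cm.
9/5 = 1.8 sts per cm; 67.31 × 1.8 = 121.16 sts.
Nearest multiple of 5 → 120.
16 inches = 40.64 cm; × 2.8 = 113.79 → 114 rows.

Cast on 120 stitches; work 114 rows.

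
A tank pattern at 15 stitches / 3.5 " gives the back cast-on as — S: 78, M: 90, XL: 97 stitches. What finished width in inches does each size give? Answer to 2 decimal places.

S 18.20 inches; M 21.00 inches; XL 22.63 inches.

15/3.5 = 4.286 sts per in.
S: 78 / 4.286 = 18.200 → 18.20 in.
M: 90 / 4.286 = 21.000 → 21.00 in.
XL: 97 / 4.286 = 22.633 → 22.63 in.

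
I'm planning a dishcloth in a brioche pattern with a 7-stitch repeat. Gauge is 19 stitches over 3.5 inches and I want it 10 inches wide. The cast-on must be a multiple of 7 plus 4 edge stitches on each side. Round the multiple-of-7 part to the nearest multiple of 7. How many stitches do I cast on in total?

Cast on 57 stitches.

19 / 3.5 = 5.429 sts per inch.
10 × 5.429 = 54.29 sts.
Less 8 edge sts → 46.29 for the repeat.
Nearest multiple of 7: 49.
Add back 8 edge sts → 57.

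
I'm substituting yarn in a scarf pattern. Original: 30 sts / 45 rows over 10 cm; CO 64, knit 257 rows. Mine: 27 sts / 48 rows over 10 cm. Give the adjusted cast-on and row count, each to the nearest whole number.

Cast on 58 stitches; work 274 rows.

Stitches: 64 × 27/30 = 57.60 → 58.
Rows: 257 × 48/45 = 274.13 → 274.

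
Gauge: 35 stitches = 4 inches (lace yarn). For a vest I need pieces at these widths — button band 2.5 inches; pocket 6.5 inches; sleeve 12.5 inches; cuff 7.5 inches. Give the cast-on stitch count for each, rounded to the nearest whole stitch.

button band 22; pocket 57; sleeve 109; cuff 66.

Rate = 35/4 = 8.75 sts per in.
button band: 2.5 × 8.75 = 21.88 → 22.
pocket: 6.5 × 8.75 = 56.88 → 57.
sleeve: 12.5 × 8.75 = 109.38 → 109.
cuff: 7.5 × 8.75 = 65.62 → 66.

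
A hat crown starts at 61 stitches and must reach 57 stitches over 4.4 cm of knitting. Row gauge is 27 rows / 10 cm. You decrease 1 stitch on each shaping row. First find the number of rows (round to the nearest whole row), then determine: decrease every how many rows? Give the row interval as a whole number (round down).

Decrease every 3rd row.

Rows = 4.4 × 2.7 = 11.9 → 12 rows.
Stitches to remove: 4 → 4 shaping rows (at 1 st each).
12 / 4 = 3.00 → every 3 rows.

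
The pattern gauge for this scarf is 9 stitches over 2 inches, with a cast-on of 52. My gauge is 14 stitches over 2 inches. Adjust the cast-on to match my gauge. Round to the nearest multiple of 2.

Scale factor = 14 / 9 = 1.556.
52 × 14 / 9 = 80.89 sts.
→ 80 sts.

Cast on 80 stitches.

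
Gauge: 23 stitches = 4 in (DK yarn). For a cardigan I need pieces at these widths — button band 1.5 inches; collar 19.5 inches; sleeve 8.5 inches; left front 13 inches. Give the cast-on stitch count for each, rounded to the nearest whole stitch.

Rate = 23/4 = 5.75 sts per in.
button band: 1.5 × 5.75 = 8.62 → 9.
collar: 19.5 × 5.75 = 112.12 → 112.
sleeve: 8.5 × 5.75 = 48.88 → 49.
left front: 13 × 5.75 = 74.75 → 75.

button band 9; collar 112; sleeve 49; left front 75.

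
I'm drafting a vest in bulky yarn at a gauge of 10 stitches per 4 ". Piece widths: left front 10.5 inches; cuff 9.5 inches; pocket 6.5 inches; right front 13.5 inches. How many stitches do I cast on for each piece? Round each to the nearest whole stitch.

Rate = 10/4 = 2.5 sts per in.
left front: 10.5 × 2.5 = 26.25 → 26.
cuff: 9.5 × 2.5 = 23.75 → 24.
pocket: 6.5 × 2.5 = 16.25 → 16.
right front: 13.5 × 2.5 = 33.75 → 34.

left front 26; cuff 24; pocket 16; right front 34.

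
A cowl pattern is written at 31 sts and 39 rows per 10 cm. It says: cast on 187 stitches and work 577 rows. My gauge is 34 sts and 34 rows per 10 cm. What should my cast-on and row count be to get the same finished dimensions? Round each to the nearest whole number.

Cast on 205 stitches; work 503 rows.

Stitches: 187 × 34/31 = 205.10 → 205.
Rows: 577 × 34/39 = 503.03 → 503.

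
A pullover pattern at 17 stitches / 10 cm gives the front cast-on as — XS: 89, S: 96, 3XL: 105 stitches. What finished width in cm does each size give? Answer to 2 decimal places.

XS 52.35 cm; S 56.47 cm; 3XL 61.76 cm.

17/10 = 1.7 sts per cm.
XS: 89 / 1.7 = 52.353 → 52.35 cm.
S: 96 / 1.7 = 56.471 → 56.47 cm.
3XL: 105 / 1.7 = 61.765 → 61.76 cm.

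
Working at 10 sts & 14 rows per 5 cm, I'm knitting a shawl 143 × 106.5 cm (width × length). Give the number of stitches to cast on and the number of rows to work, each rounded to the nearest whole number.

Stitch gauge = 10/5 = 2 sts/cm; 143 × 2 = 286.00 → 286 sts.
Row gauge = 14/5 = 2.8 rows/cm; 106.5 × 2.8 = 298.20 → 298 rows.

Cast on 286 stitches and work 298 rows.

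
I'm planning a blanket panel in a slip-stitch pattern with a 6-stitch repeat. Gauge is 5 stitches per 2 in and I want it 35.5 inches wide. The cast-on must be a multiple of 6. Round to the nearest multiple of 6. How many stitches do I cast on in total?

Cast on 90 stitches.

5 / 2 = 2.5 sts per inch.
35.5 × 2.5 = 88.75 sts.
Nearest multiple of 6: 90.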